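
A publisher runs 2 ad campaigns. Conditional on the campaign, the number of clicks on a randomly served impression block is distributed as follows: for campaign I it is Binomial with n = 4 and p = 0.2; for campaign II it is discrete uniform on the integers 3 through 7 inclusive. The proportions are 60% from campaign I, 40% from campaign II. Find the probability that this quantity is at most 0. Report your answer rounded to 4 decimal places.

Conditional on each campaign, P(X ≤ 0): I: 0.4096; II: 0.
By total probability, P(X ≤ 0) = 0.6·0.4096 + 0.4·0 = 0.24576.

0.2458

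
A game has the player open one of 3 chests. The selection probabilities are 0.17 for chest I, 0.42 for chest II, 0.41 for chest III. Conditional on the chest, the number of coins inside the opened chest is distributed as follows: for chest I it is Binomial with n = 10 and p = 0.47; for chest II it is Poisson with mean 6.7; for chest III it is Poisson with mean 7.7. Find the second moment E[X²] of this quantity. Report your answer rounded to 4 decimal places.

For each component E[X²] = Var + (mean)², giving I: 24.581; II: 51.59; III: 66.99.
Overall E[X²] = 0.17·24.581 + 0.42·51.59 + 0.41·66.99 = 53.3125.

53.3125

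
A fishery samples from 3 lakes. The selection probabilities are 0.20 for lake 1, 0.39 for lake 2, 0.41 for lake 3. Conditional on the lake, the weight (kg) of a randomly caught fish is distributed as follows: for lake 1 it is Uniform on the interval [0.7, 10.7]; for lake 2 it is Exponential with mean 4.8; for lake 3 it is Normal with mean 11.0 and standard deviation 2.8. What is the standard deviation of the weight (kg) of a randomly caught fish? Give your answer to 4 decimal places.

Per component, 1: μ=5.7, E[X²]=40.8233; 2: μ=4.8, E[X²]=46.08; 3: μ=11, E[X²]=128.84.
E[X] = 0.2·5.7 + 0.39·4.8 + 0.41·11 = 7.522.
E[X²] = 0.2·40.8233 + 0.39·46.08 + 0.41·128.84 = 78.9603.
Var(X) = E[X²] − (E[X])² = 78.9603 − 56.5805 = 22.3798.
SD(X) = √22.3798 = 4.73073.

4.7307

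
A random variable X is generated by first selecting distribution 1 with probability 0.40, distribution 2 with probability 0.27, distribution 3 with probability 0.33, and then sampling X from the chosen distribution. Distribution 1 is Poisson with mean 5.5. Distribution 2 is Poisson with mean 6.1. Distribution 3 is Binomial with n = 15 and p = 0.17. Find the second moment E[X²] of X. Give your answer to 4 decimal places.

28.8380

For each component E[X²] = Var + (mean)², giving 1: 35.75; 2: 43.31; 3: 8.619.
Overall E[X²] = 0.4·35.75 + 0.27·43.31 + 0.33·8.619 = 28.838.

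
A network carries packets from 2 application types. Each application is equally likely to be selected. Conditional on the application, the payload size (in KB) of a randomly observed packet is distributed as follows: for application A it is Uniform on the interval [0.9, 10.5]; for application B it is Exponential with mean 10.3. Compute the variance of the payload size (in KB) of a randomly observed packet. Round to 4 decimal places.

62.1750

Per component, A: μ=5.7, E[X²]=40.17; B: μ=10.3, E[X²]=212.18.
E[X] = 0.5·5.7 + 0.5·10.3 = 8.
E[X²] = 0.5·40.17 + 0.5·212.18 = 126.175.
Var(X) = E[X²] − (E[X])² = 126.175 − 64 = 62.175.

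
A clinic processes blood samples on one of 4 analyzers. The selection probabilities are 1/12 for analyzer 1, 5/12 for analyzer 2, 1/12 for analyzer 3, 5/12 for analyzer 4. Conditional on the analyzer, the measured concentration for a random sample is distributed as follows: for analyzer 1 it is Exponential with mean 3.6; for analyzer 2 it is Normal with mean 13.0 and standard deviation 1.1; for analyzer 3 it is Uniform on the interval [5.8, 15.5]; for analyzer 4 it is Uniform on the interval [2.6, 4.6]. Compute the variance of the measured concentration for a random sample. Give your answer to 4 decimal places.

23.0475

Per component, 1: μ=3.6, E[X²]=25.92; 2: μ=13, E[X²]=170.21; 3: μ=10.65, E[X²]=121.263; 4: μ=3.6, E[X²]=13.2933.
E[X] = 0.0833333·3.6 + 0.416667·13 + 0.0833333·10.65 + 0.416667·3.6 = 8.10417.
E[X²] = 0.0833333·25.92 + 0.416667·170.21 + 0.0833333·121.263 + 0.416667·13.2933 = 88.725.
Var(X) = E[X²] − (E[X])² = 88.725 − 65.6775 = 23.0475.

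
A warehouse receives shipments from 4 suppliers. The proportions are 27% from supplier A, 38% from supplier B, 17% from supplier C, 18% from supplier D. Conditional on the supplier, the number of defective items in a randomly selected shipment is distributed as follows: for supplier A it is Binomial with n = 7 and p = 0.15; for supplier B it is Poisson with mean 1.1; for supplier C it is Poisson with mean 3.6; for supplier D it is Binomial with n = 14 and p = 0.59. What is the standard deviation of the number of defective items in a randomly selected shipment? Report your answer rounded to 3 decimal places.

Per component, A: μ=1.05, E[X²]=1.995; B: μ=1.1, E[X²]=2.31; C: μ=3.6, E[X²]=16.56; D: μ=8.26, E[X²]=71.6142.
E[X] = 0.27·1.05 + 0.38·1.1 + 0.17·3.6 + 0.18·8.26 = 2.8003.
E[X²] = 0.27·1.995 + 0.38·2.31 + 0.17·16.56 + 0.18·71.6142 = 17.1222.
Var(X) = E[X²] − (E[X])² = 17.1222 − 7.84168 = 9.28053.
SD(X) = √9.28053 = 3.0464.

3.046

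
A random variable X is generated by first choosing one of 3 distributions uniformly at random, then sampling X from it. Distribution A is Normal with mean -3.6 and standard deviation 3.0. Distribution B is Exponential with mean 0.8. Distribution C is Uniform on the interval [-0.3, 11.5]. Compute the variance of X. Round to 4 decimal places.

21.1967

Per component, A: μ=-3.6, E[X²]=21.96; B: μ=0.8, E[X²]=1.28; C: μ=5.6, E[X²]=42.9633.
E[X] = 0.333333·-3.6 + 0.333333·0.8 + 0.333333·5.6 = 0.933333.
E[X²] = 0.333333·21.96 + 0.333333·1.28 + 0.333333·42.9633 = 22.0678.
Var(X) = E[X²] − (E[X])² = 22.0678 − 0.871111 = 21.1967.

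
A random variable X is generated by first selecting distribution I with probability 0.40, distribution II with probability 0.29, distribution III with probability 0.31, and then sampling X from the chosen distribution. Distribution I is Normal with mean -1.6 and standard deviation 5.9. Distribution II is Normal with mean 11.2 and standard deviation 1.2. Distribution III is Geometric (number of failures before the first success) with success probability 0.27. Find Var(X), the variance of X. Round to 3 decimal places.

45.238

Per component, I: μ=-1.6, E[X²]=37.37; II: μ=11.2, E[X²]=126.88; III: μ=2.7037, E[X²]=17.3237.
E[X] = 0.4·-1.6 + 0.29·11.2 + 0.31·2.7037 = 3.44615.
E[X²] = 0.4·37.37 + 0.29·126.88 + 0.31·17.3237 = 57.1136.
Var(X) = E[X²] − (E[X])² = 57.1136 − 11.8759 = 45.2376.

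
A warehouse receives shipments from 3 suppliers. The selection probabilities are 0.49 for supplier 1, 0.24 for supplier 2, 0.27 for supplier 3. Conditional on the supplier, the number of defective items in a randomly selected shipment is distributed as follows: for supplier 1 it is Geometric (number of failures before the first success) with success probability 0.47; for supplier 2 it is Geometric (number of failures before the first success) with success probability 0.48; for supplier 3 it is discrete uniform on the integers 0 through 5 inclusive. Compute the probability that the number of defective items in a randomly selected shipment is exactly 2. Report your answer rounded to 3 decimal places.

0.141

Conditional on each supplier, P(X = 2): 1: 0.132023; 2: 0.129792; 3: 0.166667.
By total probability, P(X = 2) = 0.49·0.132023 + 0.24·0.129792 + 0.27·0.166667 = 0.140841.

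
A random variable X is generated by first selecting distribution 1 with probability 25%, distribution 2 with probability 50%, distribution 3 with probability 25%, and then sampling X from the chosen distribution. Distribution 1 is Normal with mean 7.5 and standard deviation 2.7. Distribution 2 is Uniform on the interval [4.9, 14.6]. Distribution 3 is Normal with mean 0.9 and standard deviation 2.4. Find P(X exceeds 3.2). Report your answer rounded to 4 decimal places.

Conditional on each component, P(X > 3.2): 1: 0.944374; 2: 1; 3: 0.168947.
By total probability, P(X > 3.2) = 0.25·0.944374 + 0.5·1 + 0.25·0.168947 = 0.77833.

0.7783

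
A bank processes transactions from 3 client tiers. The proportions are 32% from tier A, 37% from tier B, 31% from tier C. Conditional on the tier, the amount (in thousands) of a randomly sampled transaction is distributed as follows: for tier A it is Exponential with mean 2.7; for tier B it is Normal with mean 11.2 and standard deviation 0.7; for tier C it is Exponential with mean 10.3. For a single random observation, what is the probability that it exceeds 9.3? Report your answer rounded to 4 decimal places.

Conditional on each tier, P(X > 9.3): A: 0.0319225; B: 0.996679; C: 0.405387.
By total probability, P(X > 9.3) = 0.32·0.0319225 + 0.37·0.996679 + 0.31·0.405387 = 0.504656.

0.5047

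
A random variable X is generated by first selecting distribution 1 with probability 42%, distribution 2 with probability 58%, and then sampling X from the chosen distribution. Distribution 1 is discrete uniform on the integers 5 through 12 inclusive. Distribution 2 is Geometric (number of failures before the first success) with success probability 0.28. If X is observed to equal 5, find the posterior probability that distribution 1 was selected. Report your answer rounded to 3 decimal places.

0.626

Likelihoods P(X=5 | ·): 1: 0.125; 2: 0.0541777.
Posterior ∝ prior × likelihood. Numerator for 1: 0.42·0.125 = 0.0525.
Normalizing constant: 0.42·0.125 + 0.58·0.0541777 = 0.0839231.
P(1 | observation) = 0.0525 / 0.0839231 = 0.625573.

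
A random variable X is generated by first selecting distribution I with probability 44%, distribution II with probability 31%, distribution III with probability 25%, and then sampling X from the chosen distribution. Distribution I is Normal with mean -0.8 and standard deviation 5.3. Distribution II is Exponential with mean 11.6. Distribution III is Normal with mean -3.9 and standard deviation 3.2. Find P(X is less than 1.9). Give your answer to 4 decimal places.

Conditional on each component, P(X < 1.9): I: 0.694776; II: 0.151082; III: 0.965046.
By total probability, P(X < 1.9) = 0.44·0.694776 + 0.31·0.151082 + 0.25·0.965046 = 0.593798.

0.5938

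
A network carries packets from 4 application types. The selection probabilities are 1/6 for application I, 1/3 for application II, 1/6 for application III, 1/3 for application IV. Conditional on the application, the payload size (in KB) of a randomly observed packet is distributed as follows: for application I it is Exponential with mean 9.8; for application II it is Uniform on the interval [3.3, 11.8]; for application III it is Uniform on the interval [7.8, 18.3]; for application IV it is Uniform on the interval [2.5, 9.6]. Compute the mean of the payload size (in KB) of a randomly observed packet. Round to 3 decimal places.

Component means — I: 9.8; II: 7.55; III: 13.05; IV: 6.05.
E[X] = 0.166667·9.8 + 0.333333·7.55 + 0.166667·13.05 + 0.333333·6.05 = 8.34167.

8.342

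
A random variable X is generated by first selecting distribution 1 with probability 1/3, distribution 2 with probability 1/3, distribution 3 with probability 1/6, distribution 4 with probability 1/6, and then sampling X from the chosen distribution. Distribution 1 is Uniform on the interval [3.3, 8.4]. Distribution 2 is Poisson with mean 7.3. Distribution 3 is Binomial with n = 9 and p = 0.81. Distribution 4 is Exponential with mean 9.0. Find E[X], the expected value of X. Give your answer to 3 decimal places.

Component means — 1: 5.85; 2: 7.3; 3: 7.29; 4: 9.
E[X] = 0.333333·5.85 + 0.333333·7.3 + 0.166667·7.29 + 0.166667·9 = 7.09833.

7.098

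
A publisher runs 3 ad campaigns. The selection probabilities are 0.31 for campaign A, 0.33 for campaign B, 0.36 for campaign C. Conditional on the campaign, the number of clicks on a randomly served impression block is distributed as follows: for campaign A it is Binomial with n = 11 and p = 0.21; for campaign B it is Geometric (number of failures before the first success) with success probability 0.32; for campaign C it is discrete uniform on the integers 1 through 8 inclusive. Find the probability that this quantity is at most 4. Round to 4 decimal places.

0.7532

Conditional on each campaign, P(X ≤ 4): A: 0.939289; B: 0.854607; C: 0.5.
By total probability, P(X ≤ 4) = 0.31·0.939289 + 0.33·0.854607 + 0.36·0.5 = 0.7532.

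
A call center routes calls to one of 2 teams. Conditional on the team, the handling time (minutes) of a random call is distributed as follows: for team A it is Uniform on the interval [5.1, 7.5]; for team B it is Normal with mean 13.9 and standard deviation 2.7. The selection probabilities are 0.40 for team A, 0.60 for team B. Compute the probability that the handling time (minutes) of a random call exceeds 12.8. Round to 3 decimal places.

0.395

Conditional on each team, P(X > 12.8): A: 0; B: 0.658146.
By total probability, P(X > 12.8) = 0.4·0 + 0.6·0.658146 = 0.394887.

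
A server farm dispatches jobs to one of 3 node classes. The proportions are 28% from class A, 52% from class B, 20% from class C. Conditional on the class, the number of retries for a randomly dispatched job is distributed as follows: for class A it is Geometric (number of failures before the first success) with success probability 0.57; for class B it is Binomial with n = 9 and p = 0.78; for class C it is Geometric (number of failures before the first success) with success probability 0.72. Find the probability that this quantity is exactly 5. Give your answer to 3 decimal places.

0.047

Conditional on each class, P(X = 5): A: 0.00837948; B: 0.0852186; C: 0.00123915.
By total probability, P(X = 5) = 0.28·0.00837948 + 0.52·0.0852186 + 0.2·0.00123915 = 0.0469077.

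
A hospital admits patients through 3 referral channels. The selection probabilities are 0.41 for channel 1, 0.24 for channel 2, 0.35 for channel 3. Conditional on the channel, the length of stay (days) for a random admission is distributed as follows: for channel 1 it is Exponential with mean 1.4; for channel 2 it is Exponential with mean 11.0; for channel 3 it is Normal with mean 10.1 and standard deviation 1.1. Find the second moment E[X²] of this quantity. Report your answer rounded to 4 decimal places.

95.8142

For each component E[X²] = Var + (mean)², giving 1: 3.92; 2: 242; 3: 103.22.
Overall E[X²] = 0.41·3.92 + 0.24·242 + 0.35·103.22 = 95.8142.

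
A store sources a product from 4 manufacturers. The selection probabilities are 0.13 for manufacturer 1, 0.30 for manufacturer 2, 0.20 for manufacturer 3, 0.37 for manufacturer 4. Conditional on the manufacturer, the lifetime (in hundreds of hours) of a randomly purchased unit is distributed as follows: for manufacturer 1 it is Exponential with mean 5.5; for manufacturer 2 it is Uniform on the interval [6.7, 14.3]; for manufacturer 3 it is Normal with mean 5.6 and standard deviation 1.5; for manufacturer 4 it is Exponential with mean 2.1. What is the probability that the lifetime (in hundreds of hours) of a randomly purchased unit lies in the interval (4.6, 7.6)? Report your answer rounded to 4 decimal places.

0.2219

Conditional on each manufacturer, P(4.6 < X < 7.6): 1: 0.182162; 2: 0.118421; 3: 0.656296; 4: 0.0850553.
By total probability, P(4.6 < X < 7.6) = 0.13·0.182162 + 0.3·0.118421 + 0.2·0.656296 + 0.37·0.0850553 = 0.221937.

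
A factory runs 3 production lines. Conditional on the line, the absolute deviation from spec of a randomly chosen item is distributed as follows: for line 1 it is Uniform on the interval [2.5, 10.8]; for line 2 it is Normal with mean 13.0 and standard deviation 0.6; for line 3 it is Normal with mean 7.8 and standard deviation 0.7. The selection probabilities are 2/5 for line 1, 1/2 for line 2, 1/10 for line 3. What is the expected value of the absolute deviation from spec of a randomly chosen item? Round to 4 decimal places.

Component means — 1: 6.65; 2: 13; 3: 7.8.
E[X] = 0.4·6.65 + 0.5·13 + 0.1·7.8 = 9.94.

9.9400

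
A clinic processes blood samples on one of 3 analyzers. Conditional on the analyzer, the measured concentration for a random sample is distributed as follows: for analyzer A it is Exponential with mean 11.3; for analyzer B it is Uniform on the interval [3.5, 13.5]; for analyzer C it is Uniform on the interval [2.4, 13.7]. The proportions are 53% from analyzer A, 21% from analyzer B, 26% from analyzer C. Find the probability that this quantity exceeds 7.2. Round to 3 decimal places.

0.562

Conditional on each analyzer, P(X > 7.2): A: 0.528788; B: 0.63; C: 0.575221.
By total probability, P(X > 7.2) = 0.53·0.528788 + 0.21·0.63 + 0.26·0.575221 = 0.562115.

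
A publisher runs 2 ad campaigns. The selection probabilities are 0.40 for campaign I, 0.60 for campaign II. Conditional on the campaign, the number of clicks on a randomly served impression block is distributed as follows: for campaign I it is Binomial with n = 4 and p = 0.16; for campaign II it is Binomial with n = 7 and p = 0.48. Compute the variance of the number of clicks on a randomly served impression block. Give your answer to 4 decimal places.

3.0390

Per component, I: μ=0.64, E[X²]=0.9472; II: μ=3.36, E[X²]=13.0368.
E[X] = 0.4·0.64 + 0.6·3.36 = 2.272.
E[X²] = 0.4·0.9472 + 0.6·13.0368 = 8.20096.
Var(X) = E[X²] − (E[X])² = 8.20096 − 5.16198 = 3.03898.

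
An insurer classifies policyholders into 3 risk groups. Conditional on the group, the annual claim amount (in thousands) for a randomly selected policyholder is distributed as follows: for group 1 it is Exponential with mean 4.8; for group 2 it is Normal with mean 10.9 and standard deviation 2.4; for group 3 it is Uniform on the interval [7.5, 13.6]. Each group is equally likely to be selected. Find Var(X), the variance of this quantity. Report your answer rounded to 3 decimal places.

18.455

Per component, 1: μ=4.8, E[X²]=46.08; 2: μ=10.9, E[X²]=124.57; 3: μ=10.55, E[X²]=114.403.
E[X] = 0.333333·4.8 + 0.333333·10.9 + 0.333333·10.55 = 8.75.
E[X²] = 0.333333·46.08 + 0.333333·124.57 + 0.333333·114.403 = 95.0178.
Var(X) = E[X²] − (E[X])² = 95.0178 − 76.5625 = 18.4553.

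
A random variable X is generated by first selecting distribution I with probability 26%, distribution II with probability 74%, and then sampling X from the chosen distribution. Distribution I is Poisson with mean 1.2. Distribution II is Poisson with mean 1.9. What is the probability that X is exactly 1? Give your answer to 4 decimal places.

Conditional on each component, P(X = 1): I: 0.361433; II: 0.28418.
By total probability, P(X = 1) = 0.26·0.361433 + 0.74·0.28418 = 0.304266.

0.3043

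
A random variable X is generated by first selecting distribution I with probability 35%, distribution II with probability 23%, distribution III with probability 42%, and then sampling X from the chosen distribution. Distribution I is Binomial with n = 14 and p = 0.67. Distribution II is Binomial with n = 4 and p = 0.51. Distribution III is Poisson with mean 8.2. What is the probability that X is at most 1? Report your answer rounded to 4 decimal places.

0.0695

Conditional on each component, P(X ≤ 1): I: 5.34442e-06; II: 0.297652; III: 0.00252681.
By total probability, P(X ≤ 1) = 0.35·5.34442e-06 + 0.23·0.297652 + 0.42·0.00252681 = 0.0695231.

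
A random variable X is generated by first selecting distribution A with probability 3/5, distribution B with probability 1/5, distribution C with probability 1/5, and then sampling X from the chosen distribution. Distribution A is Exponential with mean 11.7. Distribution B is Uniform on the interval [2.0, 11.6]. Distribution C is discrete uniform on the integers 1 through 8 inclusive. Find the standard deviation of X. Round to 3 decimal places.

9.697

Per component, A: μ=11.7, E[X²]=273.78; B: μ=6.8, E[X²]=53.92; C: μ=4.5, E[X²]=25.5.
E[X] = 0.6·11.7 + 0.2·6.8 + 0.2·4.5 = 9.28.
E[X²] = 0.6·273.78 + 0.2·53.92 + 0.2·25.5 = 180.152.
Var(X) = E[X²] − (E[X])² = 180.152 − 86.1184 = 94.0336.
SD(X) = √94.0336 = 9.69709.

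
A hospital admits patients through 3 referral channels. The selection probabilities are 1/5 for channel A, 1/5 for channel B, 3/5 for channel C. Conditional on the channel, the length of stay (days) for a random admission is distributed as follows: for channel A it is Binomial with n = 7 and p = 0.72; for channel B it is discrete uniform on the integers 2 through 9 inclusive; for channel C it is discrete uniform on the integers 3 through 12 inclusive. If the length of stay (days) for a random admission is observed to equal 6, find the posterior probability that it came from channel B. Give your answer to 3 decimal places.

0.179

Likelihoods P(X=6 | ·): A: 0.273056; B: 0.125; C: 0.1.
Posterior ∝ prior × likelihood. Numerator for B: 0.2·0.125 = 0.025.
Normalizing constant: 0.2·0.273056 + 0.2·0.125 + 0.6·0.1 = 0.139611.
P(B | observation) = 0.025 / 0.139611 = 0.179069.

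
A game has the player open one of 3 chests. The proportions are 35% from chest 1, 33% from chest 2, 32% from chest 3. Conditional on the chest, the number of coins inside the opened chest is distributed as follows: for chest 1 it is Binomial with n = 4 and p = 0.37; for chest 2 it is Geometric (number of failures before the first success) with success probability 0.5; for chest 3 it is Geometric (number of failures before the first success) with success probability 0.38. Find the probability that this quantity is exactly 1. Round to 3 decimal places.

0.287

Conditional on each chest, P(X = 1): 1: 0.37007; 2: 0.25; 3: 0.2356.
By total probability, P(X = 1) = 0.35·0.37007 + 0.33·0.25 + 0.32·0.2356 = 0.287416.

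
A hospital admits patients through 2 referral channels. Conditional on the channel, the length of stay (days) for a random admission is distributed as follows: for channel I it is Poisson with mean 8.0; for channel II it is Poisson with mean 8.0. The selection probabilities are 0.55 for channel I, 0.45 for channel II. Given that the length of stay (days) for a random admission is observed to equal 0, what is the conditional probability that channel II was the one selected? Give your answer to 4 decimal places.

Likelihoods P(X=0 | ·): I: 0.000335463; II: 0.000335463.
Posterior ∝ prior × likelihood. Numerator for II: 0.45·0.000335463 = 0.000150958.
Normalizing constant: 0.55·0.000335463 + 0.45·0.000335463 = 0.000335463.
P(II | observation) = 0.000150958 / 0.000335463 = 0.45.

0.4500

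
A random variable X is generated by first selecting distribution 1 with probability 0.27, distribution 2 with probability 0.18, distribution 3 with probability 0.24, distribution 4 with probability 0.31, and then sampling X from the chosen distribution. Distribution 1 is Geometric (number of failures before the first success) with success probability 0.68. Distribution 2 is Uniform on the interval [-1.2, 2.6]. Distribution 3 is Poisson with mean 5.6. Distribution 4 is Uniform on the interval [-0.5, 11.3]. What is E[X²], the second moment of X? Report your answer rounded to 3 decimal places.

22.058

For each component E[X²] = Var + (mean)², giving 1: 0.913495; 2: 1.69333; 3: 36.96; 4: 40.7633.
Overall E[X²] = 0.27·0.913495 + 0.18·1.69333 + 0.24·36.96 + 0.31·40.7633 = 22.0585.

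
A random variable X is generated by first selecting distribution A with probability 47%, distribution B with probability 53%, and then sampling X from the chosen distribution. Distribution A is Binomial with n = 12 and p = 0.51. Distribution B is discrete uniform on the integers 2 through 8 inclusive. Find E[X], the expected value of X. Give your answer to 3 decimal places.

5.526

Component means — A: 6.12; B: 5.
E[X] = 0.47·6.12 + 0.53·5 = 5.5264.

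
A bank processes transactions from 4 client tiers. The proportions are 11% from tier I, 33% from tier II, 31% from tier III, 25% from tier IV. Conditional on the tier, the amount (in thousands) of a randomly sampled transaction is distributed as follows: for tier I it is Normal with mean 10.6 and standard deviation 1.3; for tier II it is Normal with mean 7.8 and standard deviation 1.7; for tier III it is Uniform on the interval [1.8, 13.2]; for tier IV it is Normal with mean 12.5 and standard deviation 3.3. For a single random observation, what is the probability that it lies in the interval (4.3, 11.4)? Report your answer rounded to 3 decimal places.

0.682

Conditional on each tier, P(4.3 < X < 11.4): I: 0.730849; II: 0.963142; III: 0.622807; IV: 0.362961.
By total probability, P(4.3 < X < 11.4) = 0.11·0.730849 + 0.33·0.963142 + 0.31·0.622807 + 0.25·0.362961 = 0.682041.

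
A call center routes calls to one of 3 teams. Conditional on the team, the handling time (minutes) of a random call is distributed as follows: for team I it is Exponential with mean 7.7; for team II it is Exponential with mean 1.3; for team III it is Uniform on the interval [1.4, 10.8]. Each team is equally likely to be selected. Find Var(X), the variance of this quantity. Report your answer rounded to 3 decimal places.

30.177

Per component, I: μ=7.7, E[X²]=118.58; II: μ=1.3, E[X²]=3.38; III: μ=6.1, E[X²]=44.5733.
E[X] = 0.333333·7.7 + 0.333333·1.3 + 0.333333·6.1 = 5.03333.
E[X²] = 0.333333·118.58 + 0.333333·3.38 + 0.333333·44.5733 = 55.5111.
Var(X) = E[X²] − (E[X])² = 55.5111 − 25.3344 = 30.1767.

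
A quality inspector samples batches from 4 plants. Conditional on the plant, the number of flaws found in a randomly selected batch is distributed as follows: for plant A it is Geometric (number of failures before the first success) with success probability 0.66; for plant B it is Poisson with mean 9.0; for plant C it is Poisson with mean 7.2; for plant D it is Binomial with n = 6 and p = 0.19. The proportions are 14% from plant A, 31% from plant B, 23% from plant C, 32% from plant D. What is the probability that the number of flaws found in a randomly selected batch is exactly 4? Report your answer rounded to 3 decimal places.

0.035

Conditional on each plant, P(X = 4): A: 0.00881982; B: 0.0337372; C: 0.0835985; D: 0.0128255.
By total probability, P(X = 4) = 0.14·0.00881982 + 0.31·0.0337372 + 0.23·0.0835985 + 0.32·0.0128255 = 0.0350251.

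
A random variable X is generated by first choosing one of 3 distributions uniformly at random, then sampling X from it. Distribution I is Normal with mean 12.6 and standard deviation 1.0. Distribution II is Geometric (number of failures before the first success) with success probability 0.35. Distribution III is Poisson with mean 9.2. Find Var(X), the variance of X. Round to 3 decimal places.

Per component, I: μ=12.6, E[X²]=159.76; II: μ=1.85714, E[X²]=8.7551; III: μ=9.2, E[X²]=93.84.
E[X] = 0.333333·12.6 + 0.333333·1.85714 + 0.333333·9.2 = 7.88571.
E[X²] = 0.333333·159.76 + 0.333333·8.7551 + 0.333333·93.84 = 87.4517.
Var(X) = E[X²] − (E[X])² = 87.4517 − 62.1845 = 25.2672.

25.267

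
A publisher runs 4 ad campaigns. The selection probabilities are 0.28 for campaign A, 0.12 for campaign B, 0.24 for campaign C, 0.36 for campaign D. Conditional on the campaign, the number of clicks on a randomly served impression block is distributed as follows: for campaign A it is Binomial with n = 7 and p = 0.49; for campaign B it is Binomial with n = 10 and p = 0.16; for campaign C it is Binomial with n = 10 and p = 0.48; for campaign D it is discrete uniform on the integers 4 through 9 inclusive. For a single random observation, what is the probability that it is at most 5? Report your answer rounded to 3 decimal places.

0.665

Conditional on each campaign, P(X ≤ 5): A: 0.943804; B: 0.998041; C: 0.67118; D: 0.333333.
By total probability, P(X ≤ 5) = 0.28·0.943804 + 0.12·0.998041 + 0.24·0.67118 + 0.36·0.333333 = 0.665113.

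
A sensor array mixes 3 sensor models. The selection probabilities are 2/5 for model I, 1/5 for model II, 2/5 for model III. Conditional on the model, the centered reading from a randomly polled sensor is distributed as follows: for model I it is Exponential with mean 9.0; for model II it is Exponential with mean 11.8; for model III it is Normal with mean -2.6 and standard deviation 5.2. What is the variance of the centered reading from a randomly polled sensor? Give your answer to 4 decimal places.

109.8096

Per component, I: μ=9, E[X²]=162; II: μ=11.8, E[X²]=278.48; III: μ=-2.6, E[X²]=33.8.
E[X] = 0.4·9 + 0.2·11.8 + 0.4·-2.6 = 4.92.
E[X²] = 0.4·162 + 0.2·278.48 + 0.4·33.8 = 134.016.
Var(X) = E[X²] − (E[X])² = 134.016 − 24.2064 = 109.81.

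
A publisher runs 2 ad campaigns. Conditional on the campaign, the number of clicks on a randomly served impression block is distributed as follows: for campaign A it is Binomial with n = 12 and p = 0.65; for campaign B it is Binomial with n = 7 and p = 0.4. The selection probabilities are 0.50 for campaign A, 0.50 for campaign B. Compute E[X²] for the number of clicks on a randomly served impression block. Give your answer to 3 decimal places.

For each component E[X²] = Var + (mean)², giving A: 63.57; B: 9.52.
Overall E[X²] = 0.5·63.57 + 0.5·9.52 = 36.545.

36.545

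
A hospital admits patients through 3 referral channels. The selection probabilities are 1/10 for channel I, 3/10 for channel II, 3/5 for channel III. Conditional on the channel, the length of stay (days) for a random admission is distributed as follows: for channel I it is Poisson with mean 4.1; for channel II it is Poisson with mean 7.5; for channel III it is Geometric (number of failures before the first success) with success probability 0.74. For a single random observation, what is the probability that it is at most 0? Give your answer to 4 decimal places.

0.4458

Conditional on each channel, P(X ≤ 0): I: 0.0165727; II: 0.000553084; III: 0.74.
By total probability, P(X ≤ 0) = 0.1·0.0165727 + 0.3·0.000553084 + 0.6·0.74 = 0.445823.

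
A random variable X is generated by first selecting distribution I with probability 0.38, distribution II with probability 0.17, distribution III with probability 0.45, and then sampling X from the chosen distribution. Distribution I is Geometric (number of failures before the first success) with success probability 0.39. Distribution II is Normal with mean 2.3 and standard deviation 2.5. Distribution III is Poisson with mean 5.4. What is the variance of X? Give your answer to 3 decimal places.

8.303

Per component, I: μ=1.5641, E[X²]=6.45694; II: μ=2.3, E[X²]=11.54; III: μ=5.4, E[X²]=34.56.
E[X] = 0.38·1.5641 + 0.17·2.3 + 0.45·5.4 = 3.41536.
E[X²] = 0.38·6.45694 + 0.17·11.54 + 0.45·34.56 = 19.9674.
Var(X) = E[X²] − (E[X])² = 19.9674 − 11.6647 = 8.30276.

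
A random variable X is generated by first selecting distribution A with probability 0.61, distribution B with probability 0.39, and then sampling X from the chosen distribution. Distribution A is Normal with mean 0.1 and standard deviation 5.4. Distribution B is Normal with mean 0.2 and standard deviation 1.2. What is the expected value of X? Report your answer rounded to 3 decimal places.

0.139

Component means — A: 0.1; B: 0.2.
E[X] = 0.61·0.1 + 0.39·0.2 = 0.139.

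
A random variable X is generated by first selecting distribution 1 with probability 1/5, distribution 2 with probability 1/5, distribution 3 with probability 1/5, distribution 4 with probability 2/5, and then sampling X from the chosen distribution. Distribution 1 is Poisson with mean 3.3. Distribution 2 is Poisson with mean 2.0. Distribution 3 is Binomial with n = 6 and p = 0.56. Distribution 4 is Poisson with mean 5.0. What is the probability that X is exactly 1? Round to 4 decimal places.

0.1030

Conditional on each component, P(X = 1): 1: 0.121714; 2: 0.270671; 3: 0.0554119; 4: 0.0336897.
By total probability, P(X = 1) = 0.2·0.121714 + 0.2·0.270671 + 0.2·0.0554119 + 0.4·0.0336897 = 0.103035.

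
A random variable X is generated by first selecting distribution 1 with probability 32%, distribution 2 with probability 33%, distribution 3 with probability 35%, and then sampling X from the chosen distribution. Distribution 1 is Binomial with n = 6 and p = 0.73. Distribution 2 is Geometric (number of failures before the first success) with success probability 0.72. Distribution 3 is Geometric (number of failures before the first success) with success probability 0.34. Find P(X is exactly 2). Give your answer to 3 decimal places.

0.084

Conditional on each component, P(X = 2): 1: 0.0424807; 2: 0.056448; 3: 0.148104.
By total probability, P(X = 2) = 0.32·0.0424807 + 0.33·0.056448 + 0.35·0.148104 = 0.0840581.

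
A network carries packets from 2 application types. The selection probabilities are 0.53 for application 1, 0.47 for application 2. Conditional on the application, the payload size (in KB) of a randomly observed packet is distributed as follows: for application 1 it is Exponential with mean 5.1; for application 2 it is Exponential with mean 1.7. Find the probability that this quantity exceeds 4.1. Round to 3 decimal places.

Conditional on each application, P(X > 4.1): 1: 0.44757; 2: 0.0896569.
By total probability, P(X > 4.1) = 0.53·0.44757 + 0.47·0.0896569 = 0.279351.

0.279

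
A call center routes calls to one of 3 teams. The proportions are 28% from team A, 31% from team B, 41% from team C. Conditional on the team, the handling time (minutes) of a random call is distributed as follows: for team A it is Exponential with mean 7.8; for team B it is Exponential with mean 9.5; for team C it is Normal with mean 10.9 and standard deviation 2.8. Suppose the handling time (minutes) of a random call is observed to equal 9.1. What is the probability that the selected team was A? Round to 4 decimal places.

0.1570

Likelihoods f(9.1 | ·): A: 0.0399235; B: 0.0403895; C: 0.115881.
Posterior ∝ prior × likelihood. Numerator for A: 0.28·0.0399235 = 0.0111786.
Normalizing constant: 0.28·0.0399235 + 0.31·0.0403895 + 0.41·0.115881 = 0.0712106.
P(A | observation) = 0.0111786 / 0.0712106 = 0.156979.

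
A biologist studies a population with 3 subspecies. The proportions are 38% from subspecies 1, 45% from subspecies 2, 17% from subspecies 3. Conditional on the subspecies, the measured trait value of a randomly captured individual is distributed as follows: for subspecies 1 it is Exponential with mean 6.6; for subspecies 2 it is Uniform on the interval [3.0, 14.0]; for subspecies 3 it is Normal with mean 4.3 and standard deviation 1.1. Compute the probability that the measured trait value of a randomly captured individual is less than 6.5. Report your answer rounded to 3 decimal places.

Conditional on each subspecies, P(X < 6.5): 1: 0.626504; 2: 0.318182; 3: 0.97725.
By total probability, P(X < 6.5) = 0.38·0.626504 + 0.45·0.318182 + 0.17·0.97725 = 0.547386.

0.547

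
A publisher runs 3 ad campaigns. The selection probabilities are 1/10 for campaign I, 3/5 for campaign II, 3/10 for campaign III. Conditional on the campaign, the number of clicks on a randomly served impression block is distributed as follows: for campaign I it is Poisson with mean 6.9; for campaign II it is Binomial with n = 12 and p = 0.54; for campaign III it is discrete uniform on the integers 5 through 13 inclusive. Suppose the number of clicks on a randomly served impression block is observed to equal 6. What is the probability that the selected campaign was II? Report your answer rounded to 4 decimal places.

Likelihoods P(X=6 | ·): I: 0.151053; II: 0.217061; III: 0.111111.
Posterior ∝ prior × likelihood. Numerator for II: 0.6·0.217061 = 0.130237.
Normalizing constant: 0.1·0.151053 + 0.6·0.217061 + 0.3·0.111111 = 0.178675.
P(II | observation) = 0.130237 / 0.178675 = 0.728901.

0.7289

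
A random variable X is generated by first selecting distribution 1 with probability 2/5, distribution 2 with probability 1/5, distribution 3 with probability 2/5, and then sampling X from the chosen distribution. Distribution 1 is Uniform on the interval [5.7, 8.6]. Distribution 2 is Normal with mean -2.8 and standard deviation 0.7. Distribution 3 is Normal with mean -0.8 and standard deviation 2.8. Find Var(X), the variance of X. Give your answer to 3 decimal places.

Per component, 1: μ=7.15, E[X²]=51.8233; 2: μ=-2.8, E[X²]=8.33; 3: μ=-0.8, E[X²]=8.48.
E[X] = 0.4·7.15 + 0.2·-2.8 + 0.4·-0.8 = 1.98.
E[X²] = 0.4·51.8233 + 0.2·8.33 + 0.4·8.48 = 25.7873.
Var(X) = E[X²] − (E[X])² = 25.7873 − 3.9204 = 21.8669.

21.867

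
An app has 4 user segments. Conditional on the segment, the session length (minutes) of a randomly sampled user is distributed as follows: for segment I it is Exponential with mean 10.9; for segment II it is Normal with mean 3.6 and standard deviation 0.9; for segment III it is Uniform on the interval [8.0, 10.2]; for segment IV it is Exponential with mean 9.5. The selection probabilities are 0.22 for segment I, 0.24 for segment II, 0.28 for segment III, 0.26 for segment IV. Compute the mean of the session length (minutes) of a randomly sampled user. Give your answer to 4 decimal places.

8.2800

Component means — I: 10.9; II: 3.6; III: 9.1; IV: 9.5.
E[X] = 0.22·10.9 + 0.24·3.6 + 0.28·9.1 + 0.26·9.5 = 8.28.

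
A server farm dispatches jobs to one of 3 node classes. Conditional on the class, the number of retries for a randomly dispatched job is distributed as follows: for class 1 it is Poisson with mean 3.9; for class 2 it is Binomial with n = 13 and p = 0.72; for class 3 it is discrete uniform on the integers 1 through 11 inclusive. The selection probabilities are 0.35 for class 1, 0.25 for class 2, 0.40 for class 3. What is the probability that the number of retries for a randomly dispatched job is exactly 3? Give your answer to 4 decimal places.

0.1065

Conditional on each class, P(X = 3): 1: 0.200122; 2: 0.000316187; 3: 0.0909091.
By total probability, P(X = 3) = 0.35·0.200122 + 0.25·0.000316187 + 0.4·0.0909091 = 0.106485.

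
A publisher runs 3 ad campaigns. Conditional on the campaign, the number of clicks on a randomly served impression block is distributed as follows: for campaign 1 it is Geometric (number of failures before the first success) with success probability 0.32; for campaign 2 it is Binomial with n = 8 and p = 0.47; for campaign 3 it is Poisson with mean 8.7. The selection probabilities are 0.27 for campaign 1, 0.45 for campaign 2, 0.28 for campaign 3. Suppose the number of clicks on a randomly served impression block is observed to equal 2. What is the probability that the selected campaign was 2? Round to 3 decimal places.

0.597

Likelihoods P(X=2 | ·): 1: 0.147968; 2: 0.137091; 3: 0.00630444.
Posterior ∝ prior × likelihood. Numerator for 2: 0.45·0.137091 = 0.061691.
Normalizing constant: 0.27·0.147968 + 0.45·0.137091 + 0.28·0.00630444 = 0.103408.
P(2 | observation) = 0.061691 / 0.103408 = 0.596581.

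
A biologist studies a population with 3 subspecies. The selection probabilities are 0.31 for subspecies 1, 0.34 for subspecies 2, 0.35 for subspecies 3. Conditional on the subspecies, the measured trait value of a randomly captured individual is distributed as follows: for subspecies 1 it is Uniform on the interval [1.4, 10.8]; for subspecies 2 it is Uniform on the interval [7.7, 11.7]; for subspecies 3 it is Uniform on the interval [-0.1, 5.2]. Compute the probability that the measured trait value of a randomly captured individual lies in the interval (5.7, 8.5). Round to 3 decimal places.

Conditional on each subspecies, P(5.7 < X < 8.5): 1: 0.297872; 2: 0.2; 3: 0.
By total probability, P(5.7 < X < 8.5) = 0.31·0.297872 + 0.34·0.2 + 0.35·0 = 0.16034.

0.160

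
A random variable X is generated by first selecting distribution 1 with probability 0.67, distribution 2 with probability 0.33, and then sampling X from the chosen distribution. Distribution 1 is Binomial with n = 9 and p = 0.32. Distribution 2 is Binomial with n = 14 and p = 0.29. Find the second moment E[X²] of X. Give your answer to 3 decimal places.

For each component E[X²] = Var + (mean)², giving 1: 10.2528; 2: 19.3662.
Overall E[X²] = 0.67·10.2528 + 0.33·19.3662 = 13.2602.

13.260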